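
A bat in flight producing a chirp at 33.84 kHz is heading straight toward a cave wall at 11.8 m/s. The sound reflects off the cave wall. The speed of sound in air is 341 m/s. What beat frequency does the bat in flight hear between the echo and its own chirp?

The cave wall receives the sound from a moving source: f₁ = f₀ · v/(v − v_e) = 33.84 × 341/329.2 ≈ 35.05 kHz.
On the return leg the bat in flight is a moving observer: f₂ = f₁ · (v + v_e)/v = 35.05 × 352.8/341 ≈ 36.27 kHz.
Beat against the emitted tone (with f₀ = 33840 Hz): |f₂ − f₀| = 2v_e·f₀/(v − v_e) = 2 × 11.8 × 33840/329.2 ≈ 2426 Hz.

2426 Hz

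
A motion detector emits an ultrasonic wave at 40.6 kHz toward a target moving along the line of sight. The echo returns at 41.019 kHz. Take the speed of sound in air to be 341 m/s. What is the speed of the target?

1.75 m/s

Double Doppler shift off a moving reflector: f₂ = f₀ · (v + u)/(v − u) (u > 0 toward emitter).
Rearranging, u = v · (f₂ − f₀)/(f₂ + f₀) = 341 × 0.419/81.619 ≈ 1.75 m/s.
So the target is moving at 1.75 m/s toward the emitter.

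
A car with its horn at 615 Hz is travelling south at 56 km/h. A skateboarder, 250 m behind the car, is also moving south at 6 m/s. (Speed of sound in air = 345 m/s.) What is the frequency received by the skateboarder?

56 km/h = 15.56 m/s.
The skateboarder is behind, so the car is moving away from it while the skateboarder is moving toward the car.
General Doppler shift: f' = f · (v + v_o)/(v + v_s).
f' = 615 × (345 + 6)/(345 + 15.56) = 615 × 351/360.56 ≈ 599 Hz.

599 Hz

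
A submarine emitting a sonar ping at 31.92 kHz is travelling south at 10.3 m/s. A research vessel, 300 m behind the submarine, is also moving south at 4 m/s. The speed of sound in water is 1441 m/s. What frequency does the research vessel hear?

31.8 kHz

The research vessel is behind, so the submarine is moving away from it while the research vessel is moving toward the submarine.
General Doppler shift: f' = f · (v + v_o)/(v + v_s).
f' = 31.92 × (1441 + 4)/(1441 + 10.3) = 31.92 × 1445/1451.3 ≈ 31.8 kHz.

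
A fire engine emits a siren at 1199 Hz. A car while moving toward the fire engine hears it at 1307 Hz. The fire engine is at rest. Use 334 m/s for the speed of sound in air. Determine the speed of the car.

30 m/s

f' = f · (v + v_o)/v ⇒ v_o = v · |f'/f − 1|.
v_o = 334 × |1307/1199 − 1| = 334 × 0.09008 ≈ 30 m/s.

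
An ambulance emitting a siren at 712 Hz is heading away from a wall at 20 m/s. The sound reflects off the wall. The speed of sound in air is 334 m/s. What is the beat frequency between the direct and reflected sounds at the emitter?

The wall receives the sound from a moving source: f₁ = f₀ · v/(v + v_e) = 712 × 334/354 ≈ 671.8 Hz.
On the return leg the ambulance is a moving observer: f₂ = f₁ · (v − v_e)/v = 671.8 × 314/334 ≈ 631.5 Hz.
Equivalently f₂ = f₀ · (v − v_e)/(v + v_e).
Beat against the emitted tone: |f₂ − f₀| = 2v_e·f₀/(v + v_e) = 2 × 20 × 712/354 ≈ 80 Hz.

80 Hz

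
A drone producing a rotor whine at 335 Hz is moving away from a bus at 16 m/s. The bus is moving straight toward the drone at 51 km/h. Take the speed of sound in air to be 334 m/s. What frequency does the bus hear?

333 Hz

51 km/h = 14.17 m/s.
Both move, so f' = f · (v + v_o)/(v + v_s).
f' = 335 × (334 + 14.17)/(334 + 16) = 335 × 348.17/350 ≈ 333 Hz.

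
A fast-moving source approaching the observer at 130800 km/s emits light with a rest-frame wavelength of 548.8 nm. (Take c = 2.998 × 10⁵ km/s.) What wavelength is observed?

343.8 nm

β = v/c = 130800/299800 = 0.4363.
Relativistic Doppler for wavelength: λ' = λ₀ · √((1 − β)/(1 + β)).
λ' = 548.8 × √(0.5637/1.4363) = 548.8 × 0.62648 ≈ 343.8 nm.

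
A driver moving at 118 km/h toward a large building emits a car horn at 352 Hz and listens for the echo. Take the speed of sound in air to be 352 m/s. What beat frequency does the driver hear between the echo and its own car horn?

72 Hz

118 km/h = 32.78 m/s.
The large building receives the sound from a moving source: f₁ = f₀ · v/(v − v_e) = 352 × 352/319.22 ≈ 388.1 Hz.
On the return leg the driver is a moving observer: f₂ = f₁ · (v + v_e)/v = 388.1 × 384.78/352 ≈ 424.3 Hz.
Equivalently f₂ = f₀ · (v + v_e)/(v − v_e).
Beat against the emitted tone: |f₂ − f₀| = 2v_e·f₀/(v − v_e) = 2 × 32.78 × 352/319.22 ≈ 72 Hz.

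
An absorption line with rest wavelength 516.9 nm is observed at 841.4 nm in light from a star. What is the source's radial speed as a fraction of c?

λ'/λ₀ = 1.6278 > 1 (redshift), so the source is receding.
λ'/λ₀ = √((1 + β)/(1 − β)) for a receding source ⇒ β = (r² − 1)/(r² + 1) with r = λ'/λ₀.
β = (2.6497 − 1)/(2.6497 + 1) ≈ 0.452.

0.452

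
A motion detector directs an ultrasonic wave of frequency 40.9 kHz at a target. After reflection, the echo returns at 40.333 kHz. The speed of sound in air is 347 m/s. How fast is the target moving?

2.42 m/s

Double Doppler shift off a moving reflector: f₂ = f₀ · (v + u)/(v − u) (u > 0 toward emitter).
Rearranging, u = v · (f₂ − f₀)/(f₂ + f₀) = 347 × -0.567/81.233 ≈ -2.42 m/s.
So the target is moving at 2.42 m/s away from the emitter.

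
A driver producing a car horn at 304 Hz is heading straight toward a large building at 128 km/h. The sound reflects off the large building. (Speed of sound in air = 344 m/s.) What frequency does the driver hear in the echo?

374 Hz

128 km/h = 35.56 m/s.
The large building receives the sound from a moving source: f₁ = f₀ · v/(v − v_e) = 304 × 344/308.44 ≈ 339 Hz.
On the return leg the driver is a moving observer: f₂ = f₁ · (v + v_e)/v = 339 × 379.56/344 ≈ 374 Hz.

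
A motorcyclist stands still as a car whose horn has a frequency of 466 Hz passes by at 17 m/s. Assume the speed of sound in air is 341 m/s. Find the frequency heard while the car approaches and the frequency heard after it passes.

Approaching: f₁ = f · v/(v − v_s) = 466 × 341/324 ≈ 490 Hz.
Receding: f₂ = f · v/(v + v_s) = 466 × 341/358 ≈ 444 Hz.

490 Hz approaching; 444 Hz receding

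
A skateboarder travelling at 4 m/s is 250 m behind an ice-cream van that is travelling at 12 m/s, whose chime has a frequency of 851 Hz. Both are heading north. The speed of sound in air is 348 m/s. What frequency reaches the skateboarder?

The skateboarder is behind, so the ice-cream van is moving away from it while the skateboarder is moving toward the ice-cream van.
Both move, so f' = f · (v + v_o)/(v + v_s).
f' = 851 × (348 + 4)/(348 + 12) = 851 × 352/360 ≈ 832 Hz.

832 Hz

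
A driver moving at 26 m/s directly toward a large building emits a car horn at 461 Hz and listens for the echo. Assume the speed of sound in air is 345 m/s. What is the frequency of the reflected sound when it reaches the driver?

The large building receives the sound from a moving source: f₁ = f₀ · v/(v − v_e) = 461 × 345/319 ≈ 499 Hz.
On the return leg the driver is a moving observer: f₂ = f₁ · (v + v_e)/v = 499 × 371/345 ≈ 536 Hz.

536 Hz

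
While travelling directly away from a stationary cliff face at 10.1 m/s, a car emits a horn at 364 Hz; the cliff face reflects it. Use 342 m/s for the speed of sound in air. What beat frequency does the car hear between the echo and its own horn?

20.9 Hz

The cliff face receives the sound from a moving source: f₁ = f₀ · v/(v + v_e) = 364 × 342/352.1 ≈ 353.6 Hz.
On the return leg the car is a moving observer: f₂ = f₁ · (v − v_e)/v = 353.6 × 331.9/342 ≈ 343.1 Hz.
Beat against the emitted tone: |f₂ − f₀| = 2v_e·f₀/(v + v_e) = 2 × 10.1 × 364/352.1 ≈ 20.9 Hz.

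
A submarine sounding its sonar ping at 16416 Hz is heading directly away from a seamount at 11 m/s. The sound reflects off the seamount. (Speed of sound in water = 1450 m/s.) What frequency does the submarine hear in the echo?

The seamount receives the sound from a moving source: f₁ = f₀ · v/(v + v_e) = 16416 × 1450/1461 ≈ 16292 Hz.
On the return leg the submarine is a moving observer: f₂ = f₁ · (v − v_e)/v = 16292 × 1439/1450 ≈ 16169 Hz.

16169 Hz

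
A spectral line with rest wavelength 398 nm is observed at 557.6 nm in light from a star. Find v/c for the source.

λ'/λ₀ = 1.4010 > 1 (redshift), so the source is receding.
λ'/λ₀ = √((1 + β)/(1 − β)) for a receding source ⇒ β = (r² − 1)/(r² + 1) with r = λ'/λ₀.
β = (1.9628 − 1)/(1.9628 + 1) ≈ 0.325.

0.325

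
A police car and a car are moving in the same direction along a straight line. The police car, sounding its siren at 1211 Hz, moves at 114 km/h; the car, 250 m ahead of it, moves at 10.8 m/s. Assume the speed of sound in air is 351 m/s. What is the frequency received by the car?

1290 Hz

114 km/h = 31.67 m/s.
The car is ahead, so the police car is moving toward it while the car is moving away from the police car.
Both move, so f' = f · (v − v_o)/(v − v_s).
f' = 1211 × (351 − 10.8)/(351 − 31.67) = 1211 × 340.2/319.33 ≈ 1290 Hz.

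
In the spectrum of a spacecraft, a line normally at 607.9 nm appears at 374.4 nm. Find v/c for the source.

0.450

λ'/λ₀ = 0.6159 < 1 (blueshift), so the source is approaching.
λ'/λ₀ = √((1 − β)/(1 + β)) for an approaching source ⇒ β = (1 − r²)/(1 + r²) with r = λ'/λ₀.
β = (1 − 0.3793)/(1 + 0.3793) ≈ 0.450.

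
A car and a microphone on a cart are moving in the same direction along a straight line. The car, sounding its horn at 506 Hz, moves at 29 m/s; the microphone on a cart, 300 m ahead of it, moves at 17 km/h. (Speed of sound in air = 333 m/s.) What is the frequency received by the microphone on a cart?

17 km/h = 4.722 m/s.
The microphone on a cart is ahead, so the car is moving toward it while the microphone on a cart is moving away from the car.
With source approaching and observer receding, f' = f · (v − v_o)/(v − v_s).
f' = 506 × (333 − 4.722)/(333 − 29) = 506 × 328.28/304 ≈ 546 Hz.

546 Hz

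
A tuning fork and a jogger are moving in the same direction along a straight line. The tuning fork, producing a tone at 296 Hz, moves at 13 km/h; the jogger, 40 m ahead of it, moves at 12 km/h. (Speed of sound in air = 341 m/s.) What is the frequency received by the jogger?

296 Hz

13 km/h = 3.611 m/s; 12 km/h = 3.333 m/s.
The jogger is ahead, so the tuning fork is moving toward it while the jogger is moving away from the tuning fork.
General Doppler shift: f' = f · (v − v_o)/(v − v_s).
f' = 296 × (341 − 3.333)/(341 − 3.611) = 296 × 337.67/337.39 ≈ 296 Hz.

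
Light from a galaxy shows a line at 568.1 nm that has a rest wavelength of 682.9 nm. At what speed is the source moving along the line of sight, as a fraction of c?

0.182

λ'/λ₀ = 0.8319 < 1 (blueshift), so the source is approaching.
λ'/λ₀ = √((1 − β)/(1 + β)) for an approaching source ⇒ β = (1 − r²)/(1 + r²) with r = λ'/λ₀.
β = (1 − 0.6920)/(1 + 0.6920) ≈ 0.182.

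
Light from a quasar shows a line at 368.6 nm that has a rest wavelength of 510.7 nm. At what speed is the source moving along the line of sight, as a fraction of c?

0.315c

λ'/λ₀ = 0.7218 < 1 (blueshift), so the source is approaching.
λ'/λ₀ = √((1 − β)/(1 + β)) for an approaching source ⇒ β = (1 − r²)/(1 + r²) with r = λ'/λ₀.
β = (1 − 0.5209)/(1 + 0.5209) ≈ 0.315.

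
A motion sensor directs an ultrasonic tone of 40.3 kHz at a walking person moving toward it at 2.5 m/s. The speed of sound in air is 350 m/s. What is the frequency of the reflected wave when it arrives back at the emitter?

At the walking person (a moving observer), f₁ = f₀ · (v + u)/v = 40.3 × 352.5/350 ≈ 40.6 kHz.
On reflection it acts as a source moving toward the stationary detector: f₂ = f₁ · v/(v − u) = 40.6 × 350/347.5 ≈ 40.9 kHz.

40.9 kHz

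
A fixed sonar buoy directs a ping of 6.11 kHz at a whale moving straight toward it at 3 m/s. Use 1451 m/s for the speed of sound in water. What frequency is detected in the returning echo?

6.14 kHz

At the whale (a moving observer), f₁ = f₀ · (v + u)/v = 6.11 × 1454/1451 ≈ 6.12 kHz.
On reflection it acts as a source moving toward the stationary detector: f₂ = f₁ · v/(v − u) = 6.12 × 1451/1448 ≈ 6.14 kHz.
Equivalently f₂ = f₀ · (v + u)/(v − u).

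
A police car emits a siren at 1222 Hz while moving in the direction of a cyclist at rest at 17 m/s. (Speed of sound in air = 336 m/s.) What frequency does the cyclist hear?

1287 Hz

Moving source, stationary observer: f' = f · v/(v − v_s) since the source is approaching.
f' = 1222 × 336/(336 − 17) = 1222 × 336/319 ≈ 1287 Hz.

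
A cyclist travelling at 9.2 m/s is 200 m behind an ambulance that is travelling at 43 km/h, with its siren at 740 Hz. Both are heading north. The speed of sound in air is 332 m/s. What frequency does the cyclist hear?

43 km/h = 11.94 m/s.
The cyclist is behind, so the ambulance is moving away from it while the cyclist is moving toward the ambulance.
With source receding and observer approaching, f' = f · (v + v_o)/(v + v_s).
f' = 740 × (332 + 9.2)/(332 + 11.94) = 740 × 341.2/343.94 ≈ 734 Hz.

734 Hz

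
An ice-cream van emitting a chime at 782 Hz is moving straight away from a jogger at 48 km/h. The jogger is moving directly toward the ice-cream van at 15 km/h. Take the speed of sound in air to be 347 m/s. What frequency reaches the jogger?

48 km/h = 13.33 m/s; 15 km/h = 4.167 m/s.
With source receding and observer approaching, f' = f · (v + v_o)/(v + v_s).
f' = 782 × (347 + 4.167)/(347 + 13.33) = 782 × 351.17/360.33 ≈ 762 Hz.

762 Hz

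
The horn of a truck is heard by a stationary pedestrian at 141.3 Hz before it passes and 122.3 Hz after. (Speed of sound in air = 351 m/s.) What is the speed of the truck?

f₁/f₂ = (v + v_s)/(v − v_s), so v_s = v · (f₁ − f₂)/(f₁ + f₂).
v_s = 351 × (141.3 − 122.3)/(141.3 + 122.3) = 351 × 19.0/263.6 ≈ 25 m/s.

25 m/s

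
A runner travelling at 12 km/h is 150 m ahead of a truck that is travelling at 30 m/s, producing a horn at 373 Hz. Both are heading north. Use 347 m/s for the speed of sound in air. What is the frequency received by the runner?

404 Hz

12 km/h = 3.333 m/s.
The runner is ahead, so the truck is moving toward it while the runner is moving away from the truck.
General Doppler shift: f' = f · (v − v_o)/(v − v_s).
f' = 373 × (347 − 3.333)/(347 − 30) = 373 × 343.67/317 ≈ 404 Hz.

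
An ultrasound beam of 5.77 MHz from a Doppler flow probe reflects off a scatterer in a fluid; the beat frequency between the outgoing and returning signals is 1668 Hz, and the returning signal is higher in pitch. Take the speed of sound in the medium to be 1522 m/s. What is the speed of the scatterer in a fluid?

0.22 m/s

Double Doppler shift off a moving reflector: f₂ = f₀ · (v + u)/(v − u) (u > 0 toward emitter).
Returning signal is higher, so f₂ = f₀ + Δf = 5770000 + 1668 = 5771668 Hz.
Rearranging, u = v · (f₂ − f₀)/(f₂ + f₀) = 1522 × 1668/11541668 ≈ 0.22 m/s.
So the scatterer in a fluid is moving at 0.22 m/s toward the emitter.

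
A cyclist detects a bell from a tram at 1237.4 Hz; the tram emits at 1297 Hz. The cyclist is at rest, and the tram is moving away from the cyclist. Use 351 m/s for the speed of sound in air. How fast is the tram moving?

16.9 m/s

f' = f · v/(v + v_s) ⇒ v_s = v · |1 − f/f'|.
v_s = 351 × |1 − 1297/1237.4| = 351 × 0.04817 ≈ 16.9 m/s.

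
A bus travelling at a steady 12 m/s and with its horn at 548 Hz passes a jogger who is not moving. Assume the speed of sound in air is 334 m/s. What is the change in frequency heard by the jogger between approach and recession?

Approaching: f₁ = f · v/(v − v_s) = 548 × 334/322 ≈ 568.4 Hz.
Receding: f₂ = f · v/(v + v_s) = 548 × 334/346 ≈ 529.0 Hz.
Drop: f₁ − f₂ = 2f·v·v_s/(v² − v_s²) = 2 × 548 × 334 × 12/(334² − 12²) ≈ 39.4 Hz.

39.4 Hz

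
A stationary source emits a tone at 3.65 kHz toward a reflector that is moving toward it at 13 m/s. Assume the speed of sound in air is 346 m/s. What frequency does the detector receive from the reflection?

The reflector first receives the wave as a moving observer: f₁ = f₀ · (v + u)/v = 3.65 × (346 + 13)/346 ≈ 3.79 kHz.
The reflection then acts as a moving source: f₂ = f₁ · v/(v − u) ≈ 3.93 kHz.

3.93 kHz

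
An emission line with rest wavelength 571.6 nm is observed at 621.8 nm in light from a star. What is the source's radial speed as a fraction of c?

λ'/λ₀ = 1.0878 > 1 (redshift), so the source is receding.
λ'/λ₀ = √((1 + β)/(1 − β)) for a receding source ⇒ β = (r² − 1)/(r² + 1) with r = λ'/λ₀.
β = (1.1834 − 1)/(1.1834 + 1) ≈ 0.084.

0.084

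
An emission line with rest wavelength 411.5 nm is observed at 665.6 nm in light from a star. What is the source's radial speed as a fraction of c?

λ'/λ₀ = 1.6175 > 1 (redshift), so the source is receding.
λ'/λ₀ = √((1 + β)/(1 − β)) for a receding source ⇒ β = (r² − 1)/(r² + 1) with r = λ'/λ₀.
β = (2.6163 − 1)/(2.6163 + 1) ≈ 0.447.

0.447c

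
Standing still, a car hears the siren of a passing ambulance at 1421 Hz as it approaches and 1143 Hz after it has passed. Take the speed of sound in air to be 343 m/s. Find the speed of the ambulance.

37 m/s

f₁/f₂ = (v + v_s)/(v − v_s), so v_s = v · (f₁ − f₂)/(f₁ + f₂).
v_s = 343 × (1421 − 1143)/(1421 + 1143) = 343 × 278/2564 ≈ 37 m/s.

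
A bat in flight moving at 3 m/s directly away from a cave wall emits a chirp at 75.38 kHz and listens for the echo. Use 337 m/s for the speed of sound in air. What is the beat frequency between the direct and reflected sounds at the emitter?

1330 Hz

The cave wall receives the sound from a moving source: f₁ = f₀ · v/(v + v_e) = 75.38 × 337/340 ≈ 74.715 kHz.
On the return leg the bat in flight is a moving observer: f₂ = f₁ · (v − v_e)/v = 74.715 × 334/337 ≈ 74.050 kHz.
Beat against the emitted tone (with f₀ = 75380 Hz): |f₂ − f₀| = 2v_e·f₀/(v + v_e) = 2 × 3 × 75380/340 ≈ 1330 Hz.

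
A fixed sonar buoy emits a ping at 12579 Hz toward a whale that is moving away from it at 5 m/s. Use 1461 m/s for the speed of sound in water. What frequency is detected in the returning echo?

12493 Hz

At the whale (a moving observer), f₁ = f₀ · (v − u)/v = 12579 × 1456/1461 ≈ 12536 Hz.
The reflection then acts as a moving source: f₂ = f₁ · v/(v + u) ≈ 12493 Hz.
Equivalently f₂ = f₀ · (v − u)/(v + u).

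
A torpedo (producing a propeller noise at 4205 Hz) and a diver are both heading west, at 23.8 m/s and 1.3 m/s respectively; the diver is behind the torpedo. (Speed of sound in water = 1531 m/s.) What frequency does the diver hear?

The diver is behind, so the torpedo is moving away from it while the diver is moving toward the torpedo.
Both move, so f' = f · (v + v_o)/(v + v_s).
f' = 4205 × (1531 + 1.3)/(1531 + 23.8) = 4205 × 1532.3/1554.8 ≈ 4144 Hz.

4144 Hz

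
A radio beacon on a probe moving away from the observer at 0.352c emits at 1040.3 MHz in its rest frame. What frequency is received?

Relativistic Doppler for frequency: f' = f₀ · √((1 − β)/(1 + β)).
f' = 1040.3 × √(0.6480/1.3520) = 1040.3 × 0.69231 ≈ 720.2 MHz.

720.2 MHz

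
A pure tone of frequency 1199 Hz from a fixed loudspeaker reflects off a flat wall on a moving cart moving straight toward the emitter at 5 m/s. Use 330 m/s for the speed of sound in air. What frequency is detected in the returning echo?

The flat wall on a moving cart first receives the wave as a moving observer: f₁ = f₀ · (v + u)/v = 1199 × (330 + 5)/330 ≈ 1217 Hz.
On reflection it acts as a source moving toward the stationary detector: f₂ = f₁ · v/(v − u) = 1217 × 330/325 ≈ 1236 Hz.

1236 Hz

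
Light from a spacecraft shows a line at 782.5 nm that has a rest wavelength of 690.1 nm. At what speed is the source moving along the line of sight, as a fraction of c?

0.125

λ'/λ₀ = 1.1339 > 1 (redshift), so the source is receding.
λ'/λ₀ = √((1 + β)/(1 − β)) for a receding source ⇒ β = (r² − 1)/(r² + 1) with r = λ'/λ₀.
β = (1.2857 − 1)/(1.2857 + 1) ≈ 0.125.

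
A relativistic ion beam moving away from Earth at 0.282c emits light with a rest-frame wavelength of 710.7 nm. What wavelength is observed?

949.7 nm

Relativistic Doppler for wavelength: λ' = λ₀ · √((1 + β)/(1 − β)).
λ' = 710.7 × √(1.2820/0.7180) = 710.7 × 1.33623 ≈ 949.7 nm.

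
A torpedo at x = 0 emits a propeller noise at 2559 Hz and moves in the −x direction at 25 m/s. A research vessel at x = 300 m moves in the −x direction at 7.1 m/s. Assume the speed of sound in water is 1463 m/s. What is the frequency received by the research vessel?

2528 Hz

The observer lies on the +x side, so the source is heading away from the observer and the observer is heading toward the source.
With source receding and observer approaching, f' = f · (v + v_o)/(v + v_s).
f' = 2559 × (1463 + 7.1)/(1463 + 25) = 2559 × 1470.1/1488 ≈ 2528 Hz.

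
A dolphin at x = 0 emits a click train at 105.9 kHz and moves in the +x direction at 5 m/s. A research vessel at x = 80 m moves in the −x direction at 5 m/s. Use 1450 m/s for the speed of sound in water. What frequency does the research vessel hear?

106.6 kHz

The observer lies on the +x side, so the source is heading toward the observer and the observer is heading toward the source.
General Doppler shift: f' = f · (v + v_o)/(v − v_s).
f' = 105.9 × (1450 + 5)/(1450 − 5) = 105.9 × 1455/1445 ≈ 106.6 kHz.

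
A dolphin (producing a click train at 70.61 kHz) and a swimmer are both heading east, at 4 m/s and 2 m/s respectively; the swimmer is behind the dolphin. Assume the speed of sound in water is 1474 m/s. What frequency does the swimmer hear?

70.5 kHz

The swimmer is behind, so the dolphin is moving away from it while the swimmer is moving toward the dolphin.
Both move, so f' = f · (v + v_o)/(v + v_s).
f' = 70.61 × (1474 + 2)/(1474 + 4) = 70.61 × 1476/1478 ≈ 70.5 kHz.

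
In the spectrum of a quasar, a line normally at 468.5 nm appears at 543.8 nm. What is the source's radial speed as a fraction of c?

0.148

λ'/λ₀ = 1.1607 > 1 (redshift), so the source is receding.
λ'/λ₀ = √((1 + β)/(1 − β)) for a receding source ⇒ β = (r² − 1)/(r² + 1) with r = λ'/λ₀.
β = (1.3473 − 1)/(1.3473 + 1) ≈ 0.148.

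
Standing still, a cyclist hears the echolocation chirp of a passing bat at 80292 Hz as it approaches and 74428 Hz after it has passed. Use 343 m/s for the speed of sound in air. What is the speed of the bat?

13.0 m/s

f₁/f₂ = (v + v_s)/(v − v_s), so v_s = v · (f₁ − f₂)/(f₁ + f₂).
v_s = 343 × (80292 − 74428)/(80292 + 74428) = 343 × 5864/154720 ≈ 13.0 m/s.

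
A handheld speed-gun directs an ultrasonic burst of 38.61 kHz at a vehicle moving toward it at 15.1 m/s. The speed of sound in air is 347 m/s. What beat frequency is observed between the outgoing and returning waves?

3513 Hz

The vehicle first receives the wave as a moving observer: f₁ = f₀ · (v + u)/v = 38.61 × (347 + 15.1)/347 ≈ 40.29 kHz.
On reflection it acts as a source moving toward the stationary detector: f₂ = f₁ · v/(v − u) = 40.29 × 347/331.9 ≈ 42.12 kHz.
Beat frequency (with f₀ = 38610 Hz): |f₂ − f₀| = 2u·f₀/(v − u) = 2 × 15.1 × 38610/331.9 ≈ 3513 Hz.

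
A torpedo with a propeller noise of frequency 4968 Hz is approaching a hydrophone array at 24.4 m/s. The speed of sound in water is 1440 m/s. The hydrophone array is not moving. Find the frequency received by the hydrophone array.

5054 Hz

With the source moving toward a stationary observer, f' = f · v/(v − v_s).
f' = 4968 × 1440/(1440 − 24.4) = 4968 × 1440/1416 ≈ 5054 Hz.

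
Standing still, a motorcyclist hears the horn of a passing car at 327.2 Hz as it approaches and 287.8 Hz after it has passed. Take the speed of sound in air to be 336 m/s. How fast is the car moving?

21.5 m/s

f₁/f₂ = (v + v_s)/(v − v_s), so v_s = v · (f₁ − f₂)/(f₁ + f₂).
v_s = 336 × (327.2 − 287.8)/(327.2 + 287.8) = 336 × 39.4/615.0 ≈ 21.5 m/s.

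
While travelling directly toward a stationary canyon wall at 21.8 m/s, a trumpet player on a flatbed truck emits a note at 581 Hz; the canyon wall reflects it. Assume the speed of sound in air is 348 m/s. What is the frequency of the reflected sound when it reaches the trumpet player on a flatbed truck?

659 Hz

The canyon wall receives the sound from a moving source: f₁ = f₀ · v/(v − v_e) = 581 × 348/326.2 ≈ 620 Hz.
On the return leg the trumpet player on a flatbed truck is a moving observer: f₂ = f₁ · (v + v_e)/v = 620 × 369.8/348 ≈ 659 Hz.
Equivalently f₂ = f₀ · (v + v_e)/(v − v_e).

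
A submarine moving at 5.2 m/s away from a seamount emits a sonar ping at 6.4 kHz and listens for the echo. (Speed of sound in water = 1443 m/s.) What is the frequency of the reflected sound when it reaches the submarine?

The seamount receives the sound from a moving source: f₁ = f₀ · v/(v + v_e) = 6.4 × 1443/1448.2 ≈ 6.38 kHz.
On the return leg the submarine is a moving observer: f₂ = f₁ · (v − v_e)/v = 6.38 × 1437.8/1443 ≈ 6.35 kHz.

6.35 kHz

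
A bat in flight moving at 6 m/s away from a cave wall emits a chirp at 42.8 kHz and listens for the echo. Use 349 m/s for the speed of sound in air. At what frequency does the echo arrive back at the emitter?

41.4 kHz

The cave wall receives the sound from a moving source: f₁ = f₀ · v/(v + v_e) = 42.8 × 349/355 ≈ 42.1 kHz.
On the return leg the bat in flight is a moving observer: f₂ = f₁ · (v − v_e)/v = 42.1 × 343/349 ≈ 41.4 kHz.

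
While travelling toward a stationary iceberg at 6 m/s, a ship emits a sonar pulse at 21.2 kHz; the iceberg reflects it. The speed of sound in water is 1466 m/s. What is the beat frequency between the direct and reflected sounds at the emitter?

The iceberg receives the sound from a moving source: f₁ = f₀ · v/(v − v_e) = 21.2 × 1466/1460 ≈ 21.2871 kHz.
On the return leg the ship is a moving observer: f₂ = f₁ · (v + v_e)/v = 21.2871 × 1472/1466 ≈ 21.3742 kHz.
Beat against the emitted tone (with f₀ = 21200 Hz): |f₂ − f₀| = 2v_e·f₀/(v − v_e) = 2 × 6 × 21200/1460 ≈ 174 Hz.

174 Hz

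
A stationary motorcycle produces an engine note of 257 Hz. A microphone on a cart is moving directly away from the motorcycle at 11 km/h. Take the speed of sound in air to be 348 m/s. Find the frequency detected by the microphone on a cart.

255 Hz

11 km/h = 3.056 m/s.
Only the observer moves, away from the source, so f' = f · (v − v_o)/v.
f' = 257 × (348 − 3.056)/348 = 257 × 344.94/348 ≈ 255 Hz.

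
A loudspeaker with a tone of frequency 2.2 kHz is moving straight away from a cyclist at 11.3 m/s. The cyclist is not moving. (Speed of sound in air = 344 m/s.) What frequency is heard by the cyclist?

Moving source, stationary observer: f' = f · v/(v + v_s) since the source is receding.
f' = 2.2 × 344/(344 + 11.3) = 2.2 × 344/355.3 ≈ 2.13 kHz.

2.13 kHz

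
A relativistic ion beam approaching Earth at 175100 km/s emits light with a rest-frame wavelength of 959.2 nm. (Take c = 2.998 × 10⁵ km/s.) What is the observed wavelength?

β = v/c = 175100/299800 = 0.5841.
Relativistic Doppler for wavelength: λ' = λ₀ · √((1 − β)/(1 + β)).
λ' = 959.2 × √(0.4159/1.5841) = 959.2 × 0.51243 ≈ 491.5 nm.

491.5 nm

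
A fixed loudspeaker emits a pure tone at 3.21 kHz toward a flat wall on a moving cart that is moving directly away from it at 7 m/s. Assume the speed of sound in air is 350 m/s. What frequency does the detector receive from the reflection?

3.08 kHz

At the flat wall on a moving cart (a moving observer), f₁ = f₀ · (v − u)/v = 3.21 × 343/350 ≈ 3.15 kHz.
On reflection it acts as a source moving away from the stationary detector: f₂ = f₁ · v/(v + u) = 3.15 × 350/357 ≈ 3.08 kHz.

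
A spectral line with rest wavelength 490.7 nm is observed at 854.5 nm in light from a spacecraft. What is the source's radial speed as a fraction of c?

0.504

λ'/λ₀ = 1.7414 > 1 (redshift), so the source is receding.
λ'/λ₀ = √((1 + β)/(1 − β)) for a receding source ⇒ β = (r² − 1)/(r² + 1) with r = λ'/λ₀.
β = (3.0324 − 1)/(3.0324 + 1) ≈ 0.504.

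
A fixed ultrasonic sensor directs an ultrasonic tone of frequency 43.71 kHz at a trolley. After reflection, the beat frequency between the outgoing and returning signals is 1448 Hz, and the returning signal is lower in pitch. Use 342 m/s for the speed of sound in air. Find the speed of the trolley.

Double Doppler shift off a moving reflector: f₂ = f₀ · (v + u)/(v − u) (u > 0 toward emitter).
Returning signal is lower, so f₂ = f₀ − Δf = 43710 − 1448 = 42262 Hz.
Rearranging, u = v · (f₂ − f₀)/(f₂ + f₀) = 342 × -1448/85972 ≈ -5.8 m/s.
So the trolley is moving at 5.8 m/s away from the emitter.

5.8 m/s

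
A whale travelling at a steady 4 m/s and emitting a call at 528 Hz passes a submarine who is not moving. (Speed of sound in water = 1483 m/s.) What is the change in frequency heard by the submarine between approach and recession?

Approaching: f₁ = f · v/(v − v_s) = 528 × 1483/1479 ≈ 529.43 Hz.
Receding: f₂ = f · v/(v + v_s) = 528 × 1483/1487 ≈ 526.58 Hz.
Drop: f₁ − f₂ = 2f·v·v_s/(v² − v_s²) = 2 × 528 × 1483 × 4/(1483² − 4²) ≈ 2.85 Hz.

2.85 Hz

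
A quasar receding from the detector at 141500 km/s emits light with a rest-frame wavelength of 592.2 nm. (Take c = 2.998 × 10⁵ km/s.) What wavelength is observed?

988.8 nm

β = v/c = 141500/299800 = 0.4720.
Relativistic Doppler for wavelength: λ' = λ₀ · √((1 + β)/(1 − β)).
λ' = 592.2 × √(1.4720/0.5280) = 592.2 × 1.66965 ≈ 988.8 nm.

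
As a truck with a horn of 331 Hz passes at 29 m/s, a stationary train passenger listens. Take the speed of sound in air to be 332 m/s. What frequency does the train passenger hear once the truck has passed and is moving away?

304 Hz

Receding: f₂ = f · v/(v + v_s) = 331 × 332/361 ≈ 304 Hz.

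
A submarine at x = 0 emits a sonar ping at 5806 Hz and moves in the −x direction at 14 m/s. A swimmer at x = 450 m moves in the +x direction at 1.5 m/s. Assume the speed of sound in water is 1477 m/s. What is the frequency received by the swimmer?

The observer lies on the +x side, so the source is heading away from the observer and the observer is heading away from the source.
General Doppler shift: f' = f · (v − v_o)/(v + v_s).
f' = 5806 × (1477 − 1.5)/(1477 + 14) = 5806 × 1475.5/1491 ≈ 5746 Hz.

5746 Hz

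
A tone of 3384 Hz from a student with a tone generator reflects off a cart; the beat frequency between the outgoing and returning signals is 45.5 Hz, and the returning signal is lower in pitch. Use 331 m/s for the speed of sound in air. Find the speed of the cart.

Double Doppler shift off a moving reflector: f₂ = f₀ · (v + u)/(v − u) (u > 0 toward emitter).
Returning signal is lower, so f₂ = f₀ − Δf = 3384 − 45.5 = 3338.5 Hz.
Rearranging, u = v · (f₂ − f₀)/(f₂ + f₀) = 331 × -45.5/6722.5 ≈ -2.24 m/s.
So the cart is moving at 2.24 m/s away from the emitter.

2.24 m/s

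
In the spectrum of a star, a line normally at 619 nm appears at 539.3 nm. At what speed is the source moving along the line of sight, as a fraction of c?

λ'/λ₀ = 0.8712 < 1 (blueshift), so the source is approaching.
λ'/λ₀ = √((1 − β)/(1 + β)) for an approaching source ⇒ β = (1 − r²)/(1 + r²) with r = λ'/λ₀.
β = (1 − 0.7591)/(1 + 0.7591) ≈ 0.137.

0.137c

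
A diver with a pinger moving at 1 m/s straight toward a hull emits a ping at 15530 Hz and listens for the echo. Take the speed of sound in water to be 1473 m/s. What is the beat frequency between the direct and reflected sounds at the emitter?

The hull receives the sound from a moving source: f₁ = f₀ · v/(v − v_e) = 15530 × 1473/1472 ≈ 15540.6 Hz.
On the return leg the diver with a pinger is a moving observer: f₂ = f₁ · (v + v_e)/v = 15540.6 × 1474/1473 ≈ 15551.1 Hz.
Beat against the emitted tone: |f₂ − f₀| = 2v_e·f₀/(v − v_e) = 2 × 1 × 15530/1472 ≈ 21.1 Hz.

21.1 Hz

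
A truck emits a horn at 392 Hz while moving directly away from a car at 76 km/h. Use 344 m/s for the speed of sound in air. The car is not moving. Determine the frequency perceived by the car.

369 Hz

76 km/h = 21.11 m/s.
Moving source, stationary observer: f' = f · v/(v + v_s) since the source is receding.
f' = 392 × 344/(344 + 21.11) = 392 × 344/365.1 ≈ 369 Hz.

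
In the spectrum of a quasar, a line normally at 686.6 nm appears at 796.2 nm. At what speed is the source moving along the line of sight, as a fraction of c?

λ'/λ₀ = 1.1596 > 1 (redshift), so the source is receding.
λ'/λ₀ = √((1 + β)/(1 − β)) for a receding source ⇒ β = (r² − 1)/(r² + 1) with r = λ'/λ₀.
β = (1.3447 − 1)/(1.3447 + 1) ≈ 0.147.

0.147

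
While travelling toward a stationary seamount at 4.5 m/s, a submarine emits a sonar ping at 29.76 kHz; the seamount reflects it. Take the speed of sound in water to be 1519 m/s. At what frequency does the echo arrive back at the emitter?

The seamount receives the sound from a moving source: f₁ = f₀ · v/(v − v_e) = 29.76 × 1519/1514.5 ≈ 29.8 kHz.
On the return leg the submarine is a moving observer: f₂ = f₁ · (v + v_e)/v = 29.8 × 1523.5/1519 ≈ 29.9 kHz.
Equivalently f₂ = f₀ · (v + v_e)/(v − v_e).

29.9 kHz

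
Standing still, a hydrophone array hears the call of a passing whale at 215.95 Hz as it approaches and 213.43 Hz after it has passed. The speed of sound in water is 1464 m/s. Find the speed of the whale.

f₁/f₂ = (v + v_s)/(v − v_s), so v_s = v · (f₁ − f₂)/(f₁ + f₂).
v_s = 1464 × (215.95 − 213.43)/(215.95 + 213.43) = 1464 × 2.52/429.38 ≈ 8.6 m/s.

8.6 m/s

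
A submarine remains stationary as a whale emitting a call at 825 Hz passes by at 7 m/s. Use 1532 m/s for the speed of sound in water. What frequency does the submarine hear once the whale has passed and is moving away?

821 Hz

Receding: f₂ = f · v/(v + v_s) = 825 × 1532/1539 ≈ 821 Hz.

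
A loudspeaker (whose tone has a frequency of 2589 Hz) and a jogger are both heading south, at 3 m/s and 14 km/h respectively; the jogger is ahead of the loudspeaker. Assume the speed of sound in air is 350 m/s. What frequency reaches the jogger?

14 km/h = 3.889 m/s.
The jogger is ahead, so the loudspeaker is moving toward it while the jogger is moving away from the loudspeaker.
With source approaching and observer receding, f' = f · (v − v_o)/(v − v_s).
f' = 2589 × (350 − 3.889)/(350 − 3) = 2589 × 346.11/347 ≈ 2582 Hz.

2582 Hz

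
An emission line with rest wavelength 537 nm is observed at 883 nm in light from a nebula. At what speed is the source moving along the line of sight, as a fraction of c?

0.460

λ'/λ₀ = 1.6443 > 1 (redshift), so the source is receding.
λ'/λ₀ = √((1 + β)/(1 − β)) for a receding source ⇒ β = (r² − 1)/(r² + 1) with r = λ'/λ₀.
β = (2.7038 − 1)/(2.7038 + 1) ≈ 0.460.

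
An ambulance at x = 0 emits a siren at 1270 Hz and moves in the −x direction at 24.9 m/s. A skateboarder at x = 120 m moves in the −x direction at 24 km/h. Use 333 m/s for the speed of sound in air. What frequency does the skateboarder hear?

24 km/h = 6.667 m/s.
The observer lies on the +x side, so the source is heading away from the observer and the observer is heading toward the source.
General Doppler shift: f' = f · (v + v_o)/(v + v_s).
f' = 1270 × (333 + 6.667)/(333 + 24.9) = 1270 × 339.67/357.9 ≈ 1205 Hz.

1205 Hz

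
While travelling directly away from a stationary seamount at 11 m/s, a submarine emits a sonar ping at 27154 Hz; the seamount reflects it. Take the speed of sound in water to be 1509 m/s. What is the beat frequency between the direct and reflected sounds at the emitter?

393 Hz

The seamount receives the sound from a moving source: f₁ = f₀ · v/(v + v_e) = 27154 × 1509/1520 ≈ 26957 Hz.
On the return leg the submarine is a moving observer: f₂ = f₁ · (v − v_e)/v = 26957 × 1498/1509 ≈ 26761 Hz.
Beat against the emitted tone: |f₂ − f₀| = 2v_e·f₀/(v + v_e) = 2 × 11 × 27154/1520 ≈ 393 Hz.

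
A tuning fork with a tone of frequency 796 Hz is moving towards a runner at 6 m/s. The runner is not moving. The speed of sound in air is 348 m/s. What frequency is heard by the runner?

With the source moving toward a stationary observer, f' = f · v/(v − v_s).
f' = 796 × 348/(348 − 6) = 796 × 348/342 ≈ 810 Hz.

810 Hz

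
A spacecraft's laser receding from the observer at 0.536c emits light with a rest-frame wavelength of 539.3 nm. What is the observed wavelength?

Relativistic Doppler for wavelength: λ' = λ₀ · √((1 + β)/(1 − β)).
λ' = 539.3 × √(1.5360/0.4640) = 539.3 × 1.81944 ≈ 981.2 nm.

981.2 nm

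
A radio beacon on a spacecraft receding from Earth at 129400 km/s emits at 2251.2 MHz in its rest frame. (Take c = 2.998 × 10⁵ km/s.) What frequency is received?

1418.5 MHz

β = v/c = 129400/299800 = 0.4316.
Relativistic Doppler for frequency: f' = f₀ · √((1 − β)/(1 + β)).
f' = 2251.2 × √(0.5684/1.4316) = 2251.2 × 0.63009 ≈ 1418.5 MHz.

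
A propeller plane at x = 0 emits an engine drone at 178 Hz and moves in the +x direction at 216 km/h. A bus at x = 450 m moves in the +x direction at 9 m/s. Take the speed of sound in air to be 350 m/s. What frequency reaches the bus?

209 Hz

216 km/h = 60 m/s.
The observer lies on the +x side, so the source is heading toward the observer and the observer is heading away from the source.
General Doppler shift: f' = f · (v − v_o)/(v − v_s).
f' = 178 × (350 − 9)/(350 − 60) = 178 × 341/290 ≈ 209 Hz.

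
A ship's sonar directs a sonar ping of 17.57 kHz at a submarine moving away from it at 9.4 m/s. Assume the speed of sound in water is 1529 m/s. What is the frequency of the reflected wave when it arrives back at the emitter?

The submarine first receives the wave as a moving observer: f₁ = f₀ · (v − u)/v = 17.57 × (1529 − 9.4)/1529 ≈ 17.46 kHz.
On reflection it acts as a source moving away from the stationary detector: f₂ = f₁ · v/(v + u) = 17.46 × 1529/1538.4 ≈ 17.36 kHz.
Equivalently f₂ = f₀ · (v − u)/(v + u).

17.36 kHz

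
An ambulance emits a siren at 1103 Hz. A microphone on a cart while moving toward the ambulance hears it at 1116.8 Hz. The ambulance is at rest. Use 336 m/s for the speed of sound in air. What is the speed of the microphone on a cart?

f' = f · (v + v_o)/v ⇒ v_o = v · |f'/f − 1|.
v_o = 336 × |1116.8/1103 − 1| = 336 × 0.01251 ≈ 4.2 m/s.

4.2 m/s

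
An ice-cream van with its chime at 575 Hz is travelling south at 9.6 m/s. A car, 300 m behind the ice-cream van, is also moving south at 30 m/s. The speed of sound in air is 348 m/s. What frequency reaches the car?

608 Hz

The car is behind, so the ice-cream van is moving away from it while the car is moving toward the ice-cream van.
General Doppler shift: f' = f · (v + v_o)/(v + v_s).
f' = 575 × (348 + 30)/(348 + 9.6) = 575 × 378/357.6 ≈ 608 Hz.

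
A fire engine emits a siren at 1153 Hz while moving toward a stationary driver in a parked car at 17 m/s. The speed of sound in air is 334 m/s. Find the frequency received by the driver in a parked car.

1215 Hz

Only the source moves, toward the listener, so f' = f · v/(v − v_s).
f' = 1153 × 334/(334 − 17) = 1153 × 334/317 ≈ 1215 Hz.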